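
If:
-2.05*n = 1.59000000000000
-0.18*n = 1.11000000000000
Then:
No Solution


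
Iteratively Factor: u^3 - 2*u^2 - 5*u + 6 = (u + 2)*(u^2 - 4*u + 3) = (u - 1)*(u + 2)*(u - 3)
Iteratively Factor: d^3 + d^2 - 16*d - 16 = (d + 4)*(d^2 - 3*d - 4) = (d + 1)*(d + 4)*(d - 4)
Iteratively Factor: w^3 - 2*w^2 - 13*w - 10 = (w - 5)*(w^2 + 3*w + 2) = (w - 5)*(w + 2)*(w + 1)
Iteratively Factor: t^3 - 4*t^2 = (t)*(t^2 - 4*t) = t*(t - 4)*(t)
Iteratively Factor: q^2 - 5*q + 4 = (q - 1)*(q - 4)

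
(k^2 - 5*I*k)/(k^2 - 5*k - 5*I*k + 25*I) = k/(k - 5)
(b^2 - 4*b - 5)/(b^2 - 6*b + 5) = (b + 1)/(b - 1)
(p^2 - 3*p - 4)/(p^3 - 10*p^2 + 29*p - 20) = (p + 1)/(p^2 - 6*p + 5)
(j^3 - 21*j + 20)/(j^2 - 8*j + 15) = (j^3 - 21*j + 20)/(j^2 - 8*j + 15)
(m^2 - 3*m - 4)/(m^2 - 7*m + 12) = (m + 1)/(m - 3)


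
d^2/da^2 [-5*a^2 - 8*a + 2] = -10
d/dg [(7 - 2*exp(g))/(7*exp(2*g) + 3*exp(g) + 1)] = (14*exp(2*g) - 98*exp(g) - 23)*exp(g)/(49*exp(4*g) + 42*exp(3*g) + 23*exp(2*g) + 6*exp(g) + 1)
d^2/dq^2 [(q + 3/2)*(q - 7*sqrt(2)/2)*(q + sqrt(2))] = 6*q - 5*sqrt(2) + 3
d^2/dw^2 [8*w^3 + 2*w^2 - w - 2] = 48*w + 4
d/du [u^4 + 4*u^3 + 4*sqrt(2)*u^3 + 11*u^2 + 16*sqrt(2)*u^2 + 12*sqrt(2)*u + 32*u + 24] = 4*u^3 + 12*u^2 + 12*sqrt(2)*u^2 + 22*u + 32*sqrt(2)*u + 12*sqrt(2) + 32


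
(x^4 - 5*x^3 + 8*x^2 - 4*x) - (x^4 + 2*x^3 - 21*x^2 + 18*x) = -7*x^3 + 29*x^2 - 22*x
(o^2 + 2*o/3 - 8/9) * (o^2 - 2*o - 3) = o^4 - 4*o^3/3 - 47*o^2/9 - 2*o/9 + 8/3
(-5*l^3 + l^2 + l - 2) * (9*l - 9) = -45*l^4 + 54*l^3 - 27*l + 18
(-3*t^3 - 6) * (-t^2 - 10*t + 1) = 3*t^5 + 30*t^4 - 3*t^3 + 6*t^2 + 60*t - 6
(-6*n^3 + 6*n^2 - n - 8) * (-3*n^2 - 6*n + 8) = 18*n^5 + 18*n^4 - 81*n^3 + 78*n^2 + 40*n - 64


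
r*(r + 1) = r^2 + r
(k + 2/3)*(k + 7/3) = k^2 + 3*k + 14/9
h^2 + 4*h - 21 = (h - 3)*(h + 7)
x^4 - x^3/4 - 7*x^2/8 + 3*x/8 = x*(x - 3/4)*(x - 1/2)*(x + 1)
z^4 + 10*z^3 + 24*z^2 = z^2*(z + 4)*(z + 6)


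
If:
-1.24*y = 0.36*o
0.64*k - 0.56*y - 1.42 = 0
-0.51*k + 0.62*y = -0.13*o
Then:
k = -1.39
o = 14.22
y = -4.13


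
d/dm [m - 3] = 1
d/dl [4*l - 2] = 4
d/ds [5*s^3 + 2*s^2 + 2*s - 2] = 15*s^2 + 4*s + 2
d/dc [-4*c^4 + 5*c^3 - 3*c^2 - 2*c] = -16*c^3 + 15*c^2 - 6*c - 2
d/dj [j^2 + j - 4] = 2*j + 1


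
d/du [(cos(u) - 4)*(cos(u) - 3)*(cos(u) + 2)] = (-3*cos(u)^2 + 10*cos(u) + 2)*sin(u)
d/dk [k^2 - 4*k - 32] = 2*k - 4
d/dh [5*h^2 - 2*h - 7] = 10*h - 2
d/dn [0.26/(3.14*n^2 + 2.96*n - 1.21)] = (-1.6328*n - 0.7696)/(3.14*n^2 + 2.96*n - 1.21)^2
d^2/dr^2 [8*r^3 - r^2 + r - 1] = 48*r - 2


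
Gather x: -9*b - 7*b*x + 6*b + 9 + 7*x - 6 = -3*b + x*(7 - 7*b) + 3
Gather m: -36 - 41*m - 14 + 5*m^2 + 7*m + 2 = 5*m^2 - 34*m - 48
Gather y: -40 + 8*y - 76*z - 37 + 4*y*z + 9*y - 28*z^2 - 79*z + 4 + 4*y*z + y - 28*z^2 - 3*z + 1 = y*(8*z + 18) - 56*z^2 - 158*z - 72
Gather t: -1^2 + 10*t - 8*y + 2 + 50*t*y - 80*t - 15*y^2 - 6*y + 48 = t*(50*y - 70) - 15*y^2 - 14*y + 49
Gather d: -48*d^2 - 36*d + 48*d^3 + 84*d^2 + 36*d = 48*d^3 + 36*d^2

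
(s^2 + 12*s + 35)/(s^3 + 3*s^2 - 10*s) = (s + 7)/(s*(s - 2))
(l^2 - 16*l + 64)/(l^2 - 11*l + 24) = (l - 8)/(l - 3)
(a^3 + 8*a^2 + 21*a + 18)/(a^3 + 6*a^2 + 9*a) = (a + 2)/a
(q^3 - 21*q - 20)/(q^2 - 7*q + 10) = (q^2 + 5*q + 4)/(q - 2)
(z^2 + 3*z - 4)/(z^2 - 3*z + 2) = (z + 4)/(z - 2)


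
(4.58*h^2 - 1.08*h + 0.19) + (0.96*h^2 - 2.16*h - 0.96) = 5.54*h^2 - 3.24*h - 0.77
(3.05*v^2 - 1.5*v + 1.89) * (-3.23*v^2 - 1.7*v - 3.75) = -9.8515*v^4 - 0.34*v^3 - 14.9922*v^2 + 2.412*v - 7.0875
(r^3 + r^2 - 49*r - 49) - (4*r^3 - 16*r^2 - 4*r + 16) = -3*r^3 + 17*r^2 - 45*r - 65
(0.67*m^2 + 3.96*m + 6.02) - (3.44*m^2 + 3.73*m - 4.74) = -2.77*m^2 + 0.23*m + 10.76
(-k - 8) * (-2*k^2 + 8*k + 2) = 2*k^3 + 8*k^2 - 66*k - 16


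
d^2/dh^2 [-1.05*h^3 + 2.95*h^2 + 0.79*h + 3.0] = 5.9 - 6.3*h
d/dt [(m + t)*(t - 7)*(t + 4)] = 2*m*t - 3*m + 3*t^2 - 6*t - 28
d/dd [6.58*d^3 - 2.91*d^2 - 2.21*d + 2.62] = 19.74*d^2 - 5.82*d - 2.21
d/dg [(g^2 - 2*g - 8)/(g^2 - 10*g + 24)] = -8/(g^2 - 12*g + 36)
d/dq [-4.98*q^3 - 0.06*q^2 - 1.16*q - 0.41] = -14.94*q^2 - 0.12*q - 1.16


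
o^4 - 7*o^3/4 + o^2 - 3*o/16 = o*(o - 3/4)*(o - 1/2)^2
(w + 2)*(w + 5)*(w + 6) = w^3 + 13*w^2 + 52*w + 60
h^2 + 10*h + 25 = (h + 5)^2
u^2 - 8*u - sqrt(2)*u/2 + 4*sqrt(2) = (u - 8)*(u - sqrt(2)/2)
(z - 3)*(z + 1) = z^2 - 2*z - 3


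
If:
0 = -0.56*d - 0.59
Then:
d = -1.05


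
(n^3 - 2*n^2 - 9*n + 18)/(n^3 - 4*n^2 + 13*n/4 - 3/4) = 4*(n^2 + n - 6)/(4*n^2 - 4*n + 1)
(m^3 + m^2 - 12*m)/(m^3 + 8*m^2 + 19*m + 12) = m*(m - 3)/(m^2 + 4*m + 3)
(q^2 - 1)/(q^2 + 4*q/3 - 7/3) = 3*(q + 1)/(3*q + 7)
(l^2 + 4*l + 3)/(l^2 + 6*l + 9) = (l + 1)/(l + 3)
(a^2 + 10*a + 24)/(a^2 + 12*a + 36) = (a + 4)/(a + 6)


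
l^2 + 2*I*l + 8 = (l - 2*I)*(l + 4*I)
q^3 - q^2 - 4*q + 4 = (q - 2)*(q - 1)*(q + 2)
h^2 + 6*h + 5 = (h + 1)*(h + 5)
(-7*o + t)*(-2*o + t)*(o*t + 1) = 14*o^3*t - 9*o^2*t^2 + 14*o^2 + o*t^3 - 9*o*t + t^2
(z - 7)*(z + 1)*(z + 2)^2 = z^4 - 2*z^3 - 27*z^2 - 52*z - 28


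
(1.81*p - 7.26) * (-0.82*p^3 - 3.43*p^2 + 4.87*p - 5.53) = -1.4842*p^4 - 0.255100000000001*p^3 + 33.7165*p^2 - 45.3655*p + 40.1478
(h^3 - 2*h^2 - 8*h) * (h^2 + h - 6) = h^5 - h^4 - 16*h^3 + 4*h^2 + 48*h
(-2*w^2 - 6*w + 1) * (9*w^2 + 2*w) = -18*w^4 - 58*w^3 - 3*w^2 + 2*w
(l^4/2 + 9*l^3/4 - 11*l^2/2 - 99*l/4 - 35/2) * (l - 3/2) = l^5/2 + 3*l^4/2 - 71*l^3/8 - 33*l^2/2 + 157*l/8 + 105/4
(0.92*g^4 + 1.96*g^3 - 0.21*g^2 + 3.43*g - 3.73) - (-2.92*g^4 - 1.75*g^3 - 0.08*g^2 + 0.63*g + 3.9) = 3.84*g^4 + 3.71*g^3 - 0.13*g^2 + 2.8*g - 7.63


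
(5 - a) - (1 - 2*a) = a + 4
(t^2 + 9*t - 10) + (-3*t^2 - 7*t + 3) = -2*t^2 + 2*t - 7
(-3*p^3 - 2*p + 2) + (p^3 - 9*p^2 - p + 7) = -2*p^3 - 9*p^2 - 3*p + 9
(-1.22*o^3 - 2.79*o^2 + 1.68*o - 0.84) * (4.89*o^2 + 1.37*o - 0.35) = -5.9658*o^5 - 15.3145*o^4 + 4.8199*o^3 - 0.829499999999999*o^2 - 1.7388*o + 0.294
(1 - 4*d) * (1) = 1 - 4*d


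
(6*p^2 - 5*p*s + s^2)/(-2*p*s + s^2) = (-3*p + s)/s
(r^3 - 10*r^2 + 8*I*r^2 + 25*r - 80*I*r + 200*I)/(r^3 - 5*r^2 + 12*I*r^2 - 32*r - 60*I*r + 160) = (r - 5)/(r + 4*I)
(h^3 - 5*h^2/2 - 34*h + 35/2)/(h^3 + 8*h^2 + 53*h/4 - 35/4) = 2*(h - 7)/(2*h + 7)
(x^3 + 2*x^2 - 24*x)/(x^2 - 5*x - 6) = x*(-x^2 - 2*x + 24)/(-x^2 + 5*x + 6)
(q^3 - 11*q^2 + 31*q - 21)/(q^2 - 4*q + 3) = q - 7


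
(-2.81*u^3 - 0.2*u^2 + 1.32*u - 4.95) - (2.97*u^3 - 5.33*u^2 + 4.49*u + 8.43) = -5.78*u^3 + 5.13*u^2 - 3.17*u - 13.38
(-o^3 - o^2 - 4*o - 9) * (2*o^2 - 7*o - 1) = -2*o^5 + 5*o^4 + 11*o^2 + 67*o + 9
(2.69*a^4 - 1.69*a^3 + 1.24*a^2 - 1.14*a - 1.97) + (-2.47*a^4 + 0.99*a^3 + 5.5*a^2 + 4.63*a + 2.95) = 0.22*a^4 - 0.7*a^3 + 6.74*a^2 + 3.49*a + 0.98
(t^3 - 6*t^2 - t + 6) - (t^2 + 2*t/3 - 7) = t^3 - 7*t^2 - 5*t/3 + 13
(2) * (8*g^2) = 16*g^2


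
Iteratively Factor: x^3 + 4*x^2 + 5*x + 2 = (x + 1)*(x^2 + 3*x + 2) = (x + 1)*(x + 2)*(x + 1)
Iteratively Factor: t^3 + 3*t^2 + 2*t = (t + 1)*(t^2 + 2*t) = t*(t + 1)*(t + 2)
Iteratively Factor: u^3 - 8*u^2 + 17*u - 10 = (u - 2)*(u^2 - 6*u + 5) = (u - 2)*(u - 1)*(u - 5)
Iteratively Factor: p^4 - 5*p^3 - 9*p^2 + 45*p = (p + 3)*(p^3 - 8*p^2 + 15*p) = (p - 5)*(p + 3)*(p^2 - 3*p) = p*(p - 5)*(p + 3)*(p - 3)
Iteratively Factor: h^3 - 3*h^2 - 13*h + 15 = (h - 1)*(h^2 - 2*h - 15) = (h - 1)*(h + 3)*(h - 5)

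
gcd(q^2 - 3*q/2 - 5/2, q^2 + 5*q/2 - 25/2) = q - 5/2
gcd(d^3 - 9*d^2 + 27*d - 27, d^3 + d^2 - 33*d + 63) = d^2 - 6*d + 9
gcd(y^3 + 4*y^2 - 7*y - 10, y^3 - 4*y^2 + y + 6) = y^2 - y - 2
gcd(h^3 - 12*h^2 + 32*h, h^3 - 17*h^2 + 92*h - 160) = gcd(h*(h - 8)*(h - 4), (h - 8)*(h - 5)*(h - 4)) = h^2 - 12*h + 32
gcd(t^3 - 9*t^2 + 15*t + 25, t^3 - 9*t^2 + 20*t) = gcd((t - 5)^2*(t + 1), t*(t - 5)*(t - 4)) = t - 5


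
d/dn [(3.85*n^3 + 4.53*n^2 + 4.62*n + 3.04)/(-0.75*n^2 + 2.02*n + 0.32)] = (-2.8875*n^4 + 15.554*n^3 + 16.3116*n^2 + 7.4592*n - 4.6624)/(0.5625*n^4 - 3.03*n^3 + 3.6004*n^2 + 1.2928*n + 0.1024)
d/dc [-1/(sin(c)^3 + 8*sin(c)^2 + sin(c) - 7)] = (3*sin(c)^2 + 16*sin(c) + 1)*cos(c)/(sin(c)^3 + 8*sin(c)^2 + sin(c) - 7)^2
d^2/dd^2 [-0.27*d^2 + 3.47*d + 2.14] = -0.540000000000000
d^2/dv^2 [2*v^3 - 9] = 12*v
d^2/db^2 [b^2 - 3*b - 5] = 2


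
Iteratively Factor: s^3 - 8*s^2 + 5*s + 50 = (s - 5)*(s^2 - 3*s - 10) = (s - 5)^2*(s + 2)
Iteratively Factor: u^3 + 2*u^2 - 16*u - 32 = (u - 4)*(u^2 + 6*u + 8) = (u - 4)*(u + 4)*(u + 2)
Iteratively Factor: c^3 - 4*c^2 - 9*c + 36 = (c - 3)*(c^2 - c - 12) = (c - 4)*(c - 3)*(c + 3)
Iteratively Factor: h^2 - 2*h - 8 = (h - 4)*(h + 2)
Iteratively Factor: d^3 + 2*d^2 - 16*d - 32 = (d - 4)*(d^2 + 6*d + 8) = (d - 4)*(d + 2)*(d + 4)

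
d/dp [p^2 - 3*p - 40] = 2*p - 3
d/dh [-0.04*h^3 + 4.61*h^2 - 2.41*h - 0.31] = -0.12*h^2 + 9.22*h - 2.41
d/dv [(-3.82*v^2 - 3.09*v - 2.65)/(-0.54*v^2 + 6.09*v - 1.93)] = (-24.9324*v^2 + 11.8832*v + 22.1022)/(0.2916*v^4 - 6.5772*v^3 + 39.1725*v^2 - 23.5074*v + 3.7249)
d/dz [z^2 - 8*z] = 2*z - 8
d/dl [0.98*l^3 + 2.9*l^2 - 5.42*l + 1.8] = 2.94*l^2 + 5.8*l - 5.42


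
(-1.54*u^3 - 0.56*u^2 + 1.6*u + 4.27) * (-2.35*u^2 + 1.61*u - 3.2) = 3.619*u^5 - 1.1634*u^4 + 0.2664*u^3 - 5.6665*u^2 + 1.7547*u - 13.664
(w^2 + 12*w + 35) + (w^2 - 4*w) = 2*w^2 + 8*w + 35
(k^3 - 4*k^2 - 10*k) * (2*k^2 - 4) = 2*k^5 - 8*k^4 - 24*k^3 + 16*k^2 + 40*k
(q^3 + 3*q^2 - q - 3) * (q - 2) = q^4 + q^3 - 7*q^2 - q + 6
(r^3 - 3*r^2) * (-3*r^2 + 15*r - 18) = -3*r^5 + 24*r^4 - 63*r^3 + 54*r^2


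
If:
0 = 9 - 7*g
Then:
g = 9/7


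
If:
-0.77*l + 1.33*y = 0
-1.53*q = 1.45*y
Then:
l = 1.72727272727273*y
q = -0.947712418300654*y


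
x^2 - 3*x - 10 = (x - 5)*(x + 2)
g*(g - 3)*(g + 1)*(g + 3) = g^4 + g^3 - 9*g^2 - 9*g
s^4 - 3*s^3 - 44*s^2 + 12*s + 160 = (s - 8)*(s - 2)*(s + 2)*(s + 5)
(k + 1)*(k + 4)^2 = k^3 + 9*k^2 + 24*k + 16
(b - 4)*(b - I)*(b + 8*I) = b^3 - 4*b^2 + 7*I*b^2 + 8*b - 28*I*b - 32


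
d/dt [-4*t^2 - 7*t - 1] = -8*t - 7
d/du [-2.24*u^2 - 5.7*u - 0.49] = -4.48*u - 5.7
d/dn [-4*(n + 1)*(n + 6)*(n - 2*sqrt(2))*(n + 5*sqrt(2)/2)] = -16*n^3 - 84*n^2 - 6*sqrt(2)*n^2 - 28*sqrt(2)*n + 32*n - 12*sqrt(2) + 280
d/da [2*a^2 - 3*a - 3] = 4*a - 3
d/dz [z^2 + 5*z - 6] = 2*z + 5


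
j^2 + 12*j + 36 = (j + 6)^2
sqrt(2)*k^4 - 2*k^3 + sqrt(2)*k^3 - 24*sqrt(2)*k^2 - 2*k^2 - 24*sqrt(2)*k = k*(k - 4*sqrt(2))*(k + 3*sqrt(2))*(sqrt(2)*k + sqrt(2))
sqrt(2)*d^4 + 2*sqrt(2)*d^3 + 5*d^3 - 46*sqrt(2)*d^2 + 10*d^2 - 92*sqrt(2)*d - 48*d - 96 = (d + 2)*(d - 4*sqrt(2))*(d + 6*sqrt(2))*(sqrt(2)*d + 1)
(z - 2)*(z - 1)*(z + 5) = z^3 + 2*z^2 - 13*z + 10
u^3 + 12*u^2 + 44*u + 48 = (u + 2)*(u + 4)*(u + 6)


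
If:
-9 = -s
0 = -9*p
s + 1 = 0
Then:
No Solution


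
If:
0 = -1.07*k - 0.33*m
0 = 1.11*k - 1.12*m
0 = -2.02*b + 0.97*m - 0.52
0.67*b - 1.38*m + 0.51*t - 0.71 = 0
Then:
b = -0.26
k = 0.00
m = 0.00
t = 1.73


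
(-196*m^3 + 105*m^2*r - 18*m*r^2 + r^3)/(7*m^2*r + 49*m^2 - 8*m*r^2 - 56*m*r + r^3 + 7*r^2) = (28*m^2 - 11*m*r + r^2)/(-m*r - 7*m + r^2 + 7*r)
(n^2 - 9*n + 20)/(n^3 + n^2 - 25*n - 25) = (n - 4)/(n^2 + 6*n + 5)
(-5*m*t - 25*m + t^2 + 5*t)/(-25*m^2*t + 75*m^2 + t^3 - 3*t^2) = (t + 5)/(5*m*t - 15*m + t^2 - 3*t)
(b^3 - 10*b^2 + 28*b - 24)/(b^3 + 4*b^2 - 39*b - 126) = (b^2 - 4*b + 4)/(b^2 + 10*b + 21)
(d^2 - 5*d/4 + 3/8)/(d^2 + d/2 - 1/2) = (d - 3/4)/(d + 1)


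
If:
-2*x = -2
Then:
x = 1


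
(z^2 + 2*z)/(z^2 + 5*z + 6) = z/(z + 3)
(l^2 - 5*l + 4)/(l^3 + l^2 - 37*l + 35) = (l - 4)/(l^2 + 2*l - 35)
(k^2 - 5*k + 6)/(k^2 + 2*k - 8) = (k - 3)/(k + 4)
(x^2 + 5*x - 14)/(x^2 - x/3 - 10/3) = 3*(x + 7)/(3*x + 5)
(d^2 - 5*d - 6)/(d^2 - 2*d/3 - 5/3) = 3*(d - 6)/(3*d - 5)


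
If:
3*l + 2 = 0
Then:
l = -2/3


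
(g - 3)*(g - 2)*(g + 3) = g^3 - 2*g^2 - 9*g + 18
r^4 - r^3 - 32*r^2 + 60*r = r*(r - 5)*(r - 2)*(r + 6)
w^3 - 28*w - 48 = (w - 6)*(w + 2)*(w + 4)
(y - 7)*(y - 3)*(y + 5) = y^3 - 5*y^2 - 29*y + 105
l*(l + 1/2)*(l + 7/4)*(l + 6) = l^4 + 33*l^3/4 + 115*l^2/8 + 21*l/4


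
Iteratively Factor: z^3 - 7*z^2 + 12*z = (z - 4)*(z^2 - 3*z) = (z - 4)*(z - 3)*(z)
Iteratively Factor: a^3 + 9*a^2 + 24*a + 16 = (a + 4)*(a^2 + 5*a + 4) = (a + 4)^2*(a + 1)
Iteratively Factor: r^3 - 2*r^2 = (r)*(r^2 - 2*r) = r*(r - 2)*(r)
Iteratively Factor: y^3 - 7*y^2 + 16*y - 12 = (y - 3)*(y^2 - 4*y + 4) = (y - 3)*(y - 2)*(y - 2)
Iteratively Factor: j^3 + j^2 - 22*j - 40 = (j + 2)*(j^2 - j - 20) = (j - 5)*(j + 2)*(j + 4)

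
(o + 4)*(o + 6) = o^2 + 10*o + 24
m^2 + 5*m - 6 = (m - 1)*(m + 6)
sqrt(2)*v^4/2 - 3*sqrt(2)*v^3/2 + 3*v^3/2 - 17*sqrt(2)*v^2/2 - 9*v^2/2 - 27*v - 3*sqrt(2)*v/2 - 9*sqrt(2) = (v - 6)*(v + 3)*(v + sqrt(2)/2)*(sqrt(2)*v/2 + 1)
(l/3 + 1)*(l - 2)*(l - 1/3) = l^3/3 + 2*l^2/9 - 19*l/9 + 2/3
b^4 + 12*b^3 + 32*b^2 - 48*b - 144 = (b - 2)*(b + 2)*(b + 6)^2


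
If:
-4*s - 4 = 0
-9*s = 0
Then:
No Solution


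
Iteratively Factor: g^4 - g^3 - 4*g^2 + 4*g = (g + 2)*(g^3 - 3*g^2 + 2*g) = (g - 1)*(g + 2)*(g^2 - 2*g) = (g - 2)*(g - 1)*(g + 2)*(g)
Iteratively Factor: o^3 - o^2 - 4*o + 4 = (o - 2)*(o^2 + o - 2) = (o - 2)*(o + 2)*(o - 1)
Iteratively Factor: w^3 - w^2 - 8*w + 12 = (w - 2)*(w^2 + w - 6) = (w - 2)^2*(w + 3)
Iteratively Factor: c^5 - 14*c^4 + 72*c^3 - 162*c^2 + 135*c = (c - 3)*(c^4 - 11*c^3 + 39*c^2 - 45*c) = (c - 3)^2*(c^3 - 8*c^2 + 15*c) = (c - 3)^3*(c^2 - 5*c) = c*(c - 3)^3*(c - 5)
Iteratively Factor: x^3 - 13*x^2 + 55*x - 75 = (x - 3)*(x^2 - 10*x + 25) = (x - 5)*(x - 3)*(x - 5)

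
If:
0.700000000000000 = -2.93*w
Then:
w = -0.24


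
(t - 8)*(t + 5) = t^2 - 3*t - 40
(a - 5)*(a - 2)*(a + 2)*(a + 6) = a^4 + a^3 - 34*a^2 - 4*a + 120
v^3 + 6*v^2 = v^2*(v + 6)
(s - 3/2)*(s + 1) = s^2 - s/2 - 3/2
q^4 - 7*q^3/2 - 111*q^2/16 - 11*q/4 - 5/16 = (q - 5)*(q + 1/4)^2*(q + 1)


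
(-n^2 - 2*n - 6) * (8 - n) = n^3 - 6*n^2 - 10*n - 48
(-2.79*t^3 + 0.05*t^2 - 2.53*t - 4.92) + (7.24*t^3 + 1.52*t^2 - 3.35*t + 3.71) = 4.45*t^3 + 1.57*t^2 - 5.88*t - 1.21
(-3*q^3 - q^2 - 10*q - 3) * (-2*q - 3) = 6*q^4 + 11*q^3 + 23*q^2 + 36*q + 9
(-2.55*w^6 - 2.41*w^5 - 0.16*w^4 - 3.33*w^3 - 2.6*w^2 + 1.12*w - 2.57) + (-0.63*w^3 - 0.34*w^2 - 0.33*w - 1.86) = -2.55*w^6 - 2.41*w^5 - 0.16*w^4 - 3.96*w^3 - 2.94*w^2 + 0.79*w - 4.43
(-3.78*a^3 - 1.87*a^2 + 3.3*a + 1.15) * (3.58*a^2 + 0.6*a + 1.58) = -13.5324*a^5 - 8.9626*a^4 + 4.7196*a^3 + 3.1424*a^2 + 5.904*a + 1.817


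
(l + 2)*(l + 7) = l^2 + 9*l + 14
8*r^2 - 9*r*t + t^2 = (-8*r + t)*(-r + t)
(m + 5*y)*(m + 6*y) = m^2 + 11*m*y + 30*y^2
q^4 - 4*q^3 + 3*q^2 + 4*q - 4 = (q - 2)^2*(q - 1)*(q + 1)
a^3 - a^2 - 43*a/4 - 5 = (a - 4)*(a + 1/2)*(a + 5/2)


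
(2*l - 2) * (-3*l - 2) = -6*l^2 + 2*l + 4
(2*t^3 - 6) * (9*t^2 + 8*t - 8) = 18*t^5 + 16*t^4 - 16*t^3 - 54*t^2 - 48*t + 48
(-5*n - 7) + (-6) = -5*n - 13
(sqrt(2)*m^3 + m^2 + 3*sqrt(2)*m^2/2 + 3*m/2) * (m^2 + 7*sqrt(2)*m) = sqrt(2)*m^5 + 3*sqrt(2)*m^4/2 + 15*m^4 + 7*sqrt(2)*m^3 + 45*m^3/2 + 21*sqrt(2)*m^2/2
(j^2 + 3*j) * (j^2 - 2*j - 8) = j^4 + j^3 - 14*j^2 - 24*j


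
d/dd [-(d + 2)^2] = -2*d - 4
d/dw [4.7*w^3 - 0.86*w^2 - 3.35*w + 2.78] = 14.1*w^2 - 1.72*w - 3.35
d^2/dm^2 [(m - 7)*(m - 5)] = 2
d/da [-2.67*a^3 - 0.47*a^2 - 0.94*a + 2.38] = -8.01*a^2 - 0.94*a - 0.94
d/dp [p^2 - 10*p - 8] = 2*p - 10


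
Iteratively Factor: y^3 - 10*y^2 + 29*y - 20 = (y - 1)*(y^2 - 9*y + 20) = (y - 5)*(y - 1)*(y - 4)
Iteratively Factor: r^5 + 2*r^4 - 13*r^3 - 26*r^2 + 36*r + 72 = (r + 2)*(r^4 - 13*r^2 + 36) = (r + 2)^2*(r^3 - 2*r^2 - 9*r + 18) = (r + 2)^2*(r + 3)*(r^2 - 5*r + 6) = (r - 3)*(r + 2)^2*(r + 3)*(r - 2)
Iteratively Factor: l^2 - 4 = (l + 2)*(l - 2)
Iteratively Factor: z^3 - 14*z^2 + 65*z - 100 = (z - 4)*(z^2 - 10*z + 25) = (z - 5)*(z - 4)*(z - 5)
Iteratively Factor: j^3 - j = (j)*(j^2 - 1) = j*(j + 1)*(j - 1)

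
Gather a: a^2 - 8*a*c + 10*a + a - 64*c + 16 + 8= a^2 + a*(11 - 8*c) - 64*c + 24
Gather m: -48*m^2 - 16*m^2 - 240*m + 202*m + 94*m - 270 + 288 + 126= -64*m^2 + 56*m + 144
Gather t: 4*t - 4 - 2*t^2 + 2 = -2*t^2 + 4*t - 2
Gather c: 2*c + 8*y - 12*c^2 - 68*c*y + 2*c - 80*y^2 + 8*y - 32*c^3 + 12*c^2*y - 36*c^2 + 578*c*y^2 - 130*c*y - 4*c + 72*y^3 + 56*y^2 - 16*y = -32*c^3 + c^2*(12*y - 48) + c*(578*y^2 - 198*y) + 72*y^3 - 24*y^2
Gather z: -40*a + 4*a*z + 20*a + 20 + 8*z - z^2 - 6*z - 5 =-20*a - z^2 + z*(4*a + 2) + 15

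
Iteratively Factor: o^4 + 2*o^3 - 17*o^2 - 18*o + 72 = (o - 3)*(o^3 + 5*o^2 - 2*o - 24) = (o - 3)*(o + 4)*(o^2 + o - 6) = (o - 3)*(o - 2)*(o + 4)*(o + 3)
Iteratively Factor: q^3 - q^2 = (q)*(q^2 - q) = q^2*(q - 1)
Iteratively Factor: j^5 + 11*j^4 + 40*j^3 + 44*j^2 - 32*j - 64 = (j - 1)*(j^4 + 12*j^3 + 52*j^2 + 96*j + 64) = (j - 1)*(j + 4)*(j^3 + 8*j^2 + 20*j + 16) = (j - 1)*(j + 2)*(j + 4)*(j^2 + 6*j + 8) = (j - 1)*(j + 2)^2*(j + 4)*(j + 4)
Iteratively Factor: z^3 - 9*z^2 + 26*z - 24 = (z - 4)*(z^2 - 5*z + 6) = (z - 4)*(z - 3)*(z - 2)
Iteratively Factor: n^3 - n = (n + 1)*(n^2 - n) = (n - 1)*(n + 1)*(n)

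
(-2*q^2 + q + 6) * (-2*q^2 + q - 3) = 4*q^4 - 4*q^3 - 5*q^2 + 3*q - 18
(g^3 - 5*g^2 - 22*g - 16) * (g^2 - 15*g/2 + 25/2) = g^5 - 25*g^4/2 + 28*g^3 + 173*g^2/2 - 155*g - 200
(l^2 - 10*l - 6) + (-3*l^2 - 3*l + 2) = -2*l^2 - 13*l - 4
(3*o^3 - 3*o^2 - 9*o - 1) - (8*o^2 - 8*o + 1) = 3*o^3 - 11*o^2 - o - 2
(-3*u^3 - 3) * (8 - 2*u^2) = 6*u^5 - 24*u^3 + 6*u^2 - 24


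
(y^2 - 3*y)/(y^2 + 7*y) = (y - 3)/(y + 7)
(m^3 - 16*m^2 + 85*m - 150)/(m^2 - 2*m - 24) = (m^2 - 10*m + 25)/(m + 4)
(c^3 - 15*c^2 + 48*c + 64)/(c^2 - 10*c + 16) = (c^2 - 7*c - 8)/(c - 2)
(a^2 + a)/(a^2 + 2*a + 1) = a/(a + 1)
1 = 1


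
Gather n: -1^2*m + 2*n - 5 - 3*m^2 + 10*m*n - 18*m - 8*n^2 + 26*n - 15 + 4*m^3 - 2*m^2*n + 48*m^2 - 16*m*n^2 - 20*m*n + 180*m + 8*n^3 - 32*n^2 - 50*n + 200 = 4*m^3 + 45*m^2 + 161*m + 8*n^3 + n^2*(-16*m - 40) + n*(-2*m^2 - 10*m - 22) + 180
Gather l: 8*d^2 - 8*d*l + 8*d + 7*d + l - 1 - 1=8*d^2 + 15*d + l*(1 - 8*d) - 2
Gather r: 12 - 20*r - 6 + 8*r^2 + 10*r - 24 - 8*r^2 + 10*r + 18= 0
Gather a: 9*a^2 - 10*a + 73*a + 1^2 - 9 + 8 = 9*a^2 + 63*a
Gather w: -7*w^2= -7*w^2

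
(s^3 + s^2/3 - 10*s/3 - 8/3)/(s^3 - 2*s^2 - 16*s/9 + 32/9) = 3*(s + 1)/(3*s - 4)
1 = 1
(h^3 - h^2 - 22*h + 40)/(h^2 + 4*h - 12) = (h^2 + h - 20)/(h + 6)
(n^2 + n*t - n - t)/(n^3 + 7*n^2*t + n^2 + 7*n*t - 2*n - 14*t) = (n + t)/(n^2 + 7*n*t + 2*n + 14*t)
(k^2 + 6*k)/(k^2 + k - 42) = k*(k + 6)/(k^2 + k - 42)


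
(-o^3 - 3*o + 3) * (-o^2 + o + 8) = o^5 - o^4 - 5*o^3 - 6*o^2 - 21*o + 24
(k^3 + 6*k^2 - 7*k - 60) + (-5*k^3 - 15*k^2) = -4*k^3 - 9*k^2 - 7*k - 60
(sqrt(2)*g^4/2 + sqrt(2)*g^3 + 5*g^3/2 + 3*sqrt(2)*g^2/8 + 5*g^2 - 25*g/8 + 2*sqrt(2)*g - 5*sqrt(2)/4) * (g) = sqrt(2)*g^5/2 + sqrt(2)*g^4 + 5*g^4/2 + 3*sqrt(2)*g^3/8 + 5*g^3 - 25*g^2/8 + 2*sqrt(2)*g^2 - 5*sqrt(2)*g/4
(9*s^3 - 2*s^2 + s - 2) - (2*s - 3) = 9*s^3 - 2*s^2 - s + 1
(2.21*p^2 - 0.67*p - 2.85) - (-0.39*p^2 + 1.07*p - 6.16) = 2.6*p^2 - 1.74*p + 3.31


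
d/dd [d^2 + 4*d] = 2*d + 4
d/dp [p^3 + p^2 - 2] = p*(3*p + 2)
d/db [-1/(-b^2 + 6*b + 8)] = 2*(3 - b)/(-b^2 + 6*b + 8)^2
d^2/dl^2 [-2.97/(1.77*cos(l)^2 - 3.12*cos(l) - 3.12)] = (-37.218852*(1 - cos(l)^2)^2 + 49.204584*cos(l)^3 - 113.126706*cos(l)^2 - 69.498*cos(l) + 127.844244)/(-1.77*cos(l)^2 + 3.12*cos(l) + 3.12)^3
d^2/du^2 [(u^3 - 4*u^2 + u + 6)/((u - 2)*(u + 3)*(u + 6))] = 2*(-11*u^3 - 63*u^2 + 27*u + 459)/(u^6 + 27*u^5 + 297*u^4 + 1701*u^3 + 5346*u^2 + 8748*u + 5832)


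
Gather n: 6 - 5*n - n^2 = -n^2 - 5*n + 6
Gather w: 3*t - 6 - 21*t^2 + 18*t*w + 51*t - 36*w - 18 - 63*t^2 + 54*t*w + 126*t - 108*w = -84*t^2 + 180*t + w*(72*t - 144) - 24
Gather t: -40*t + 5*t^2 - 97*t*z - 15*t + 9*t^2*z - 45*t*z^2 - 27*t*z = t^2*(9*z + 5) + t*(-45*z^2 - 124*z - 55)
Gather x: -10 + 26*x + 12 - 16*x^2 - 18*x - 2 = -16*x^2 + 8*x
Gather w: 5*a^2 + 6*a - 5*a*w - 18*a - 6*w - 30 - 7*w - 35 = 5*a^2 - 12*a + w*(-5*a - 13) - 65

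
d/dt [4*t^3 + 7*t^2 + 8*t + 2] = 12*t^2 + 14*t + 8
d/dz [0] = 0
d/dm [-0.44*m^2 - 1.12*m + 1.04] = -0.88*m - 1.12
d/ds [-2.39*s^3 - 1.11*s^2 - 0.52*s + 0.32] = -7.17*s^2 - 2.22*s - 0.52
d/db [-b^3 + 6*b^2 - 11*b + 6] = -3*b^2 + 12*b - 11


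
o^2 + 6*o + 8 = (o + 2)*(o + 4)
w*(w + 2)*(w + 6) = w^3 + 8*w^2 + 12*w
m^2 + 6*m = m*(m + 6)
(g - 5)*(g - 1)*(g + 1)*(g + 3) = g^4 - 2*g^3 - 16*g^2 + 2*g + 15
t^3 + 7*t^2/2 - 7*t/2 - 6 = (t - 3/2)*(t + 1)*(t + 4)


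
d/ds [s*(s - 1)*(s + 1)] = 3*s^2 - 1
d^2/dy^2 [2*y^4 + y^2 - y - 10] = 24*y^2 + 2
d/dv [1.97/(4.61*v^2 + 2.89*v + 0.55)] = (-18.1634*v - 5.6933)/(4.61*v^2 + 2.89*v + 0.55)^2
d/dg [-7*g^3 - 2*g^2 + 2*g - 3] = -21*g^2 - 4*g + 2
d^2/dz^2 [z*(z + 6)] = 2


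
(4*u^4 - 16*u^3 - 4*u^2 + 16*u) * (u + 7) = 4*u^5 + 12*u^4 - 116*u^3 - 12*u^2 + 112*u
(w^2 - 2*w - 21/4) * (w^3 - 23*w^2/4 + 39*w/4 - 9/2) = w^5 - 31*w^4/4 + 16*w^3 + 99*w^2/16 - 675*w/16 + 189/8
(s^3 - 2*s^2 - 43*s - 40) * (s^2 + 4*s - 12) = s^5 + 2*s^4 - 63*s^3 - 188*s^2 + 356*s + 480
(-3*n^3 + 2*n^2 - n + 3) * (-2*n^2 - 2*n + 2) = 6*n^5 + 2*n^4 - 8*n^3 - 8*n + 6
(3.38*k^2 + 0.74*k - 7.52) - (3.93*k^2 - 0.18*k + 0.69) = -0.55*k^2 + 0.92*k - 8.21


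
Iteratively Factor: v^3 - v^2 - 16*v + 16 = (v - 4)*(v^2 + 3*v - 4) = (v - 4)*(v + 4)*(v - 1)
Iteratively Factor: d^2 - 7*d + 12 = (d - 4)*(d - 3)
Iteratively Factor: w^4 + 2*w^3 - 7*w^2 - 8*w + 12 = (w - 2)*(w^3 + 4*w^2 + w - 6) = (w - 2)*(w + 3)*(w^2 + w - 2) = (w - 2)*(w - 1)*(w + 3)*(w + 2)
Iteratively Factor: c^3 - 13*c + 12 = (c - 3)*(c^2 + 3*c - 4) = (c - 3)*(c - 1)*(c + 4)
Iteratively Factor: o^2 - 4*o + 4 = (o - 2)*(o - 2)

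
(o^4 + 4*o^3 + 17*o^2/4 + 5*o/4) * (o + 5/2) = o^5 + 13*o^4/2 + 57*o^3/4 + 95*o^2/8 + 25*o/8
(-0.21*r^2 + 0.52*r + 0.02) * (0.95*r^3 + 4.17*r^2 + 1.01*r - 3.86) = -0.1995*r^5 - 0.3817*r^4 + 1.9753*r^3 + 1.4192*r^2 - 1.987*r - 0.0772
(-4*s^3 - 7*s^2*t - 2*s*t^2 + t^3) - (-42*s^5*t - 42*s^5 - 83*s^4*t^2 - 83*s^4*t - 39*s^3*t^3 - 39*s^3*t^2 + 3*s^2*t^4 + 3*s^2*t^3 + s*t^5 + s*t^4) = 42*s^5*t + 42*s^5 + 83*s^4*t^2 + 83*s^4*t + 39*s^3*t^3 + 39*s^3*t^2 - 4*s^3 - 3*s^2*t^4 - 3*s^2*t^3 - 7*s^2*t - s*t^5 - s*t^4 - 2*s*t^2 + t^3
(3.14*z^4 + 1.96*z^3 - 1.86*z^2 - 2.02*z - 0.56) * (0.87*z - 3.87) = 2.7318*z^5 - 10.4466*z^4 - 9.2034*z^3 + 5.4408*z^2 + 7.3302*z + 2.1672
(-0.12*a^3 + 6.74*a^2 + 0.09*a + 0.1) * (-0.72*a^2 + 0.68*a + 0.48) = 0.0864*a^5 - 4.9344*a^4 + 4.4608*a^3 + 3.2244*a^2 + 0.1112*a + 0.048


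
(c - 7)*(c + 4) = c^2 - 3*c - 28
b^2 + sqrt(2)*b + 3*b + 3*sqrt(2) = (b + 3)*(b + sqrt(2))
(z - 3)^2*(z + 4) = z^3 - 2*z^2 - 15*z + 36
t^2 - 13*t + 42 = (t - 7)*(t - 6)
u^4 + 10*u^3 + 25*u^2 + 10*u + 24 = (u + 4)*(u + 6)*(-I*u + 1)*(I*u + 1)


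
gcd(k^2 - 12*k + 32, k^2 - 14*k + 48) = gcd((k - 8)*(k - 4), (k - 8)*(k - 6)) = k - 8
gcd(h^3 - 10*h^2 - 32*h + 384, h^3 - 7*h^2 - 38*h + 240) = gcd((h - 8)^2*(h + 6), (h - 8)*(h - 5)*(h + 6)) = h^2 - 2*h - 48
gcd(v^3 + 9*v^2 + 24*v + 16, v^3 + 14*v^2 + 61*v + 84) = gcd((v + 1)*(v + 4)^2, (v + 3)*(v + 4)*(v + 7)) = v + 4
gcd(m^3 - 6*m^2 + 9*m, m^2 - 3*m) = m^2 - 3*m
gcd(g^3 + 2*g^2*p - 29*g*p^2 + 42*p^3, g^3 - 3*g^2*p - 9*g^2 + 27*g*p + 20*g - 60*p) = -g + 3*p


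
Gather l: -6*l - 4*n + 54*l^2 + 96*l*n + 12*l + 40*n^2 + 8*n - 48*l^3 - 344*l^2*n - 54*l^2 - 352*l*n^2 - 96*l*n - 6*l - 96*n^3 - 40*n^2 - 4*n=-48*l^3 - 344*l^2*n - 352*l*n^2 - 96*n^3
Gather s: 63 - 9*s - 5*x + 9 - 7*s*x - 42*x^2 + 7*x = s*(-7*x - 9) - 42*x^2 + 2*x + 72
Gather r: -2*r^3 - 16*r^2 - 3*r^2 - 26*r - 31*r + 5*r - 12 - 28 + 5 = -2*r^3 - 19*r^2 - 52*r - 35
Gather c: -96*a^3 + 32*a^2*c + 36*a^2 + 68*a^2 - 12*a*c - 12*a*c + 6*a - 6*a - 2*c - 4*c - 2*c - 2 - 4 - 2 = -96*a^3 + 104*a^2 + c*(32*a^2 - 24*a - 8) - 8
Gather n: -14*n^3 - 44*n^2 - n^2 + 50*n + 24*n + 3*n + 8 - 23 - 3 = -14*n^3 - 45*n^2 + 77*n - 18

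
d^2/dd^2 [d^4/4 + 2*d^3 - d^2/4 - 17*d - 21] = 3*d^2 + 12*d - 1/2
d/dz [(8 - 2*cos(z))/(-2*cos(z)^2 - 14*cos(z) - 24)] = (cos(z)^2 - 8*cos(z) - 40)*sin(z)/(cos(z)^2 + 7*cos(z) + 12)^2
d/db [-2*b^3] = -6*b^2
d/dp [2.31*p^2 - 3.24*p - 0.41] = 4.62*p - 3.24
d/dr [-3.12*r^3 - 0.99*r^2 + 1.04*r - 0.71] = -9.36*r^2 - 1.98*r + 1.04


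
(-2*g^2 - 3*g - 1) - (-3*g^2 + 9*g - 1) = g^2 - 12*g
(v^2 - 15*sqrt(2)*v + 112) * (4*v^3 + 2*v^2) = 4*v^5 - 60*sqrt(2)*v^4 + 2*v^4 - 30*sqrt(2)*v^3 + 448*v^3 + 224*v^2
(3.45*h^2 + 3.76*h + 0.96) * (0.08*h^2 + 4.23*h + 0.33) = 0.276*h^4 + 14.8943*h^3 + 17.1201*h^2 + 5.3016*h + 0.3168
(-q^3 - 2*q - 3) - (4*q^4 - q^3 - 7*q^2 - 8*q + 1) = -4*q^4 + 7*q^2 + 6*q - 4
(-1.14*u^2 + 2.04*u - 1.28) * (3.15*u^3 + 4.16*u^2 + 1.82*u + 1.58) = -3.591*u^5 + 1.6836*u^4 + 2.3796*u^3 - 3.4132*u^2 + 0.8936*u - 2.0224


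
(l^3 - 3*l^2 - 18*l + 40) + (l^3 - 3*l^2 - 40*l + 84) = 2*l^3 - 6*l^2 - 58*l + 124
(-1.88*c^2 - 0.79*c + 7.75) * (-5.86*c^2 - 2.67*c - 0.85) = 11.0168*c^4 + 9.649*c^3 - 41.7077*c^2 - 20.021*c - 6.5875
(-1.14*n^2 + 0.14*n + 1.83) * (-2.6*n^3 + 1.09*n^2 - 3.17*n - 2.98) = 2.964*n^5 - 1.6066*n^4 - 0.991600000000001*n^3 + 4.9481*n^2 - 6.2183*n - 5.4534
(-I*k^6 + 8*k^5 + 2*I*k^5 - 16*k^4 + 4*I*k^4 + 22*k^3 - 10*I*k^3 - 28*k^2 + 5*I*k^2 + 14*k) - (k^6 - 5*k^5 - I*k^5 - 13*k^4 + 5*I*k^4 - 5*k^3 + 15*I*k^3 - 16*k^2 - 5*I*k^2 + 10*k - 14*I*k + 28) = -k^6 - I*k^6 + 13*k^5 + 3*I*k^5 - 3*k^4 - I*k^4 + 27*k^3 - 25*I*k^3 - 12*k^2 + 10*I*k^2 + 4*k + 14*I*k - 28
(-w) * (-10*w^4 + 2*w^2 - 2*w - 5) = 10*w^5 - 2*w^3 + 2*w^2 + 5*w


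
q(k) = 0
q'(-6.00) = 0.00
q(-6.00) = 0.00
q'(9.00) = 0.00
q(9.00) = 0.00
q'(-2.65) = 0.00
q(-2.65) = 0.00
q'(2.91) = 0.00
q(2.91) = 0.00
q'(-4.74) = 0.00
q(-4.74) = 0.00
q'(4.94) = 0.00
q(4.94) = 0.00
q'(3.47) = 0.00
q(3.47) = 0.00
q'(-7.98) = 0.00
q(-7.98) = 0.00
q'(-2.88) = 0.00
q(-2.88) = 0.00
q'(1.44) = 0.00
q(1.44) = 0.00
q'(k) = 0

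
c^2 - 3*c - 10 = (c - 5)*(c + 2)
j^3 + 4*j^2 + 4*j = j*(j + 2)^2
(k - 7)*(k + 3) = k^2 - 4*k - 21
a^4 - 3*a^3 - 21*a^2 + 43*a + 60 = (a - 5)*(a - 3)*(a + 1)*(a + 4)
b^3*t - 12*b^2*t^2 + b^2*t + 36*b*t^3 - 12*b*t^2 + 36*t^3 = (b - 6*t)^2*(b*t + t)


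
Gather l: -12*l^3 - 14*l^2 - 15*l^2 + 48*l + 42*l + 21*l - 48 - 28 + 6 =-12*l^3 - 29*l^2 + 111*l - 70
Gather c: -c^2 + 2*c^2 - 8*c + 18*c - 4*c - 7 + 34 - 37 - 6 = c^2 + 6*c - 16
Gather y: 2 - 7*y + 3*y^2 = 3*y^2 - 7*y + 2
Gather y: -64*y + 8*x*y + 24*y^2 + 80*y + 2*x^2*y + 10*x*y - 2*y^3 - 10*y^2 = -2*y^3 + 14*y^2 + y*(2*x^2 + 18*x + 16)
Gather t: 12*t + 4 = 12*t + 4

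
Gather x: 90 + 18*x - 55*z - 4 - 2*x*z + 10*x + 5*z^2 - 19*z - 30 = x*(28 - 2*z) + 5*z^2 - 74*z + 56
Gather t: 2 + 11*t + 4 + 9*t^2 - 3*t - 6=9*t^2 + 8*t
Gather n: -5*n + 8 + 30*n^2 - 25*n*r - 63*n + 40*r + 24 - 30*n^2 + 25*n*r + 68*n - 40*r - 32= 0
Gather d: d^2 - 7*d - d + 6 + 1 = d^2 - 8*d + 7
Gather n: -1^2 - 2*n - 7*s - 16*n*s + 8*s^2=n*(-16*s - 2) + 8*s^2 - 7*s - 1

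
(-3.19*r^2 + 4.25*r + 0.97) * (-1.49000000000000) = 4.7531*r^2 - 6.3325*r - 1.4453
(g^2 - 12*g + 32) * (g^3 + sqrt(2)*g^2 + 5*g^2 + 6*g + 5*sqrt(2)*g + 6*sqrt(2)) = g^5 - 7*g^4 + sqrt(2)*g^4 - 22*g^3 - 7*sqrt(2)*g^3 - 22*sqrt(2)*g^2 + 88*g^2 + 88*sqrt(2)*g + 192*g + 192*sqrt(2)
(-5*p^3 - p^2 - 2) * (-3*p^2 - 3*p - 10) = 15*p^5 + 18*p^4 + 53*p^3 + 16*p^2 + 6*p + 20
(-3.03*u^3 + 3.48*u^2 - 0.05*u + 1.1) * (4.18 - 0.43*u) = 1.3029*u^4 - 14.1618*u^3 + 14.5679*u^2 - 0.682*u + 4.598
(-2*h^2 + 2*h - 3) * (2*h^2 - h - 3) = -4*h^4 + 6*h^3 - 2*h^2 - 3*h + 9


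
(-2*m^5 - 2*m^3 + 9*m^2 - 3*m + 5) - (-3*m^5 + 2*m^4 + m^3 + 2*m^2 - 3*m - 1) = m^5 - 2*m^4 - 3*m^3 + 7*m^2 + 6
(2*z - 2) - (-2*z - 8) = 4*z + 6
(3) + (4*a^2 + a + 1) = 4*a^2 + a + 4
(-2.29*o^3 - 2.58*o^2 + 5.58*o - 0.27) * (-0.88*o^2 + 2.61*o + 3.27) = 2.0152*o^5 - 3.7065*o^4 - 19.1325*o^3 + 6.3648*o^2 + 17.5419*o - 0.8829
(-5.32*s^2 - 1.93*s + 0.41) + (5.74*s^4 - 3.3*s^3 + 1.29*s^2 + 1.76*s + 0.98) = 5.74*s^4 - 3.3*s^3 - 4.03*s^2 - 0.17*s + 1.39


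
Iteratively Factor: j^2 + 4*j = (j)*(j + 4)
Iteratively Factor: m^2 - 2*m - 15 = (m - 5)*(m + 3)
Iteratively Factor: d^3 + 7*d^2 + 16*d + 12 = (d + 2)*(d^2 + 5*d + 6) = (d + 2)^2*(d + 3)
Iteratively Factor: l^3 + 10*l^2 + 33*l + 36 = (l + 3)*(l^2 + 7*l + 12) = (l + 3)^2*(l + 4)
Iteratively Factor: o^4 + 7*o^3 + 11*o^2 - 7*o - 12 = (o + 4)*(o^3 + 3*o^2 - o - 3) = (o + 3)*(o + 4)*(o^2 - 1) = (o + 1)*(o + 3)*(o + 4)*(o - 1)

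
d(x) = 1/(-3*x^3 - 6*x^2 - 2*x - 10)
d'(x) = (9*x^2 + 12*x + 2)/(-3*x^3 - 6*x^2 - 2*x - 10)^2 = (9*x^2 + 12*x + 2)/(3*x^3 + 6*x^2 + 2*x + 10)^2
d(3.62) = -0.00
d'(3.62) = 0.00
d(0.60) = -0.07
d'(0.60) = 0.06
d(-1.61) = -0.10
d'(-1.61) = 0.06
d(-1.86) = -0.13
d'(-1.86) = 0.18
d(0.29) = -0.09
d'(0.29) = 0.05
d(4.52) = -0.00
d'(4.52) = 0.00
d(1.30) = -0.03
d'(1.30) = 0.04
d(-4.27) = 0.01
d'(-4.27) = 0.01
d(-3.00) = 0.04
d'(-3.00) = 0.09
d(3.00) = -0.00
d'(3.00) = 0.01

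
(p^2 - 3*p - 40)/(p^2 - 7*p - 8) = (p + 5)/(p + 1)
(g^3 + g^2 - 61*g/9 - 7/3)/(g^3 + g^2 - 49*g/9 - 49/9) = (3*g^2 + 10*g + 3)/(3*g^2 + 10*g + 7)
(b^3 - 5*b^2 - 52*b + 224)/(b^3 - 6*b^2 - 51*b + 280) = (b - 4)/(b - 5)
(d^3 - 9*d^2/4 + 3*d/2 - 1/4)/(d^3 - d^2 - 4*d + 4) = (4*d^2 - 5*d + 1)/(4*(d^2 - 4))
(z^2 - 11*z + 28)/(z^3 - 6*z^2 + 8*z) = (z - 7)/(z*(z - 2))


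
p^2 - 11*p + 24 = (p - 8)*(p - 3)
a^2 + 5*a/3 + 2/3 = (a + 2/3)*(a + 1)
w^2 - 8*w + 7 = (w - 7)*(w - 1)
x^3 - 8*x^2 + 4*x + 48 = (x - 6)*(x - 4)*(x + 2)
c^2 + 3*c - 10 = (c - 2)*(c + 5)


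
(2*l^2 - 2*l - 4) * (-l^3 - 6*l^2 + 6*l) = -2*l^5 - 10*l^4 + 28*l^3 + 12*l^2 - 24*l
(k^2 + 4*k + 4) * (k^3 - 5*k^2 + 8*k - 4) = k^5 - k^4 - 8*k^3 + 8*k^2 + 16*k - 16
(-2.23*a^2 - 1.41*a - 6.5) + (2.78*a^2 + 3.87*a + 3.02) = 0.55*a^2 + 2.46*a - 3.48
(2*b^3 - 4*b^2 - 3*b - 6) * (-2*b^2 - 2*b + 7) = -4*b^5 + 4*b^4 + 28*b^3 - 10*b^2 - 9*b - 42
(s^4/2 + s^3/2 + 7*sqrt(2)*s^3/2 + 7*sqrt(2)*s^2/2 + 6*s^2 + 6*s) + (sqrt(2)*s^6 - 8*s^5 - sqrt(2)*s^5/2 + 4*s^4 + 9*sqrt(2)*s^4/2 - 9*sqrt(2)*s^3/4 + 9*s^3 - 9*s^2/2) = sqrt(2)*s^6 - 8*s^5 - sqrt(2)*s^5/2 + 9*s^4/2 + 9*sqrt(2)*s^4/2 + 5*sqrt(2)*s^3/4 + 19*s^3/2 + 3*s^2/2 + 7*sqrt(2)*s^2/2 + 6*s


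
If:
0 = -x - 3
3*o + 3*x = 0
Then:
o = 3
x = -3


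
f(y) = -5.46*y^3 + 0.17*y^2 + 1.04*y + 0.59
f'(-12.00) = -2361.76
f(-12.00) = 9447.47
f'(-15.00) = -3689.56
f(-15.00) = 18450.74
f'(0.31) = -0.43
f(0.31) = 0.77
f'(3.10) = -155.32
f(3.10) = -157.21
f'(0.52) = -3.21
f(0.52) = 0.41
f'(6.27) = -640.77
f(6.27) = -1332.05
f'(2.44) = -95.65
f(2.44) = -75.18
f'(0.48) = -2.57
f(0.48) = 0.52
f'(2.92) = -137.63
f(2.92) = -130.86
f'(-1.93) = -60.63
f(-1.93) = 38.47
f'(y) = -16.38*y^2 + 0.34*y + 1.04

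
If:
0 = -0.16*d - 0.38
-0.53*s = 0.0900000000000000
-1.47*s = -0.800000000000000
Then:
No Solution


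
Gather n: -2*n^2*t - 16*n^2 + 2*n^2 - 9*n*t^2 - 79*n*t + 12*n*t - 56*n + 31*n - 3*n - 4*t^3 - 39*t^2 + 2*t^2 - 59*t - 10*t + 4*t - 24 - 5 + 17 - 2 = n^2*(-2*t - 14) + n*(-9*t^2 - 67*t - 28) - 4*t^3 - 37*t^2 - 65*t - 14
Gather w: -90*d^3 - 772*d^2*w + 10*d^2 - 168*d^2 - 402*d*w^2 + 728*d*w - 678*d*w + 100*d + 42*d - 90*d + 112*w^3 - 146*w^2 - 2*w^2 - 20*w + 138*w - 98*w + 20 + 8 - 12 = -90*d^3 - 158*d^2 + 52*d + 112*w^3 + w^2*(-402*d - 148) + w*(-772*d^2 + 50*d + 20) + 16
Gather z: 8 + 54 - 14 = 48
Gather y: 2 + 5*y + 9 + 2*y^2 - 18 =2*y^2 + 5*y - 7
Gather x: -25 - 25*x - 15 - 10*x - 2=-35*x - 42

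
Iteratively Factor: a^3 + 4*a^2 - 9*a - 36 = (a + 4)*(a^2 - 9) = (a + 3)*(a + 4)*(a - 3)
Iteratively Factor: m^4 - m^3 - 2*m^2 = (m - 2)*(m^3 + m^2) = m*(m - 2)*(m^2 + m) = m^2*(m - 2)*(m + 1)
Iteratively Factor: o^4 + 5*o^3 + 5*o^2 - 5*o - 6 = (o + 1)*(o^3 + 4*o^2 + o - 6) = (o + 1)*(o + 2)*(o^2 + 2*o - 3) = (o - 1)*(o + 1)*(o + 2)*(o + 3)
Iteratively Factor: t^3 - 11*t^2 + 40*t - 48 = (t - 4)*(t^2 - 7*t + 12) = (t - 4)^2*(t - 3)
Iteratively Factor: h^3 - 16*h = (h - 4)*(h^2 + 4*h) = h*(h - 4)*(h + 4)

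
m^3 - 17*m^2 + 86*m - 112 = (m - 8)*(m - 7)*(m - 2)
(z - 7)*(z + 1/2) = z^2 - 13*z/2 - 7/2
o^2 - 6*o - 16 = (o - 8)*(o + 2)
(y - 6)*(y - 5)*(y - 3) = y^3 - 14*y^2 + 63*y - 90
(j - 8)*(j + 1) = j^2 - 7*j - 8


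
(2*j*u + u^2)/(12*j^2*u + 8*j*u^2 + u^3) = 1/(6*j + u)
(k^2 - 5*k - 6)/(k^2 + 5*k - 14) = (k^2 - 5*k - 6)/(k^2 + 5*k - 14)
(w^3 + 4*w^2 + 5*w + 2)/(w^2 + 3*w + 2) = w + 1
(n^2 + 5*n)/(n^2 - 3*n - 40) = n/(n - 8)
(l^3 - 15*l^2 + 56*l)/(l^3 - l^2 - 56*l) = (l - 7)/(l + 7)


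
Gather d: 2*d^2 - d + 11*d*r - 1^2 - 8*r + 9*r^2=2*d^2 + d*(11*r - 1) + 9*r^2 - 8*r - 1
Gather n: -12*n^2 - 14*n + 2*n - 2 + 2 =-12*n^2 - 12*n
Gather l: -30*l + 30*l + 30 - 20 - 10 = 0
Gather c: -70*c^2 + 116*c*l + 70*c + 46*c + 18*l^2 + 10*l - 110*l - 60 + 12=-70*c^2 + c*(116*l + 116) + 18*l^2 - 100*l - 48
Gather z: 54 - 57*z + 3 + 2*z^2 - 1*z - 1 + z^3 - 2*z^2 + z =z^3 - 57*z + 56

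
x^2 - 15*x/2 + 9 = (x - 6)*(x - 3/2)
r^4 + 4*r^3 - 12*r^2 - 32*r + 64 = (r - 2)^2*(r + 4)^2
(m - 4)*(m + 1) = m^2 - 3*m - 4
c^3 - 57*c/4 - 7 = (c - 4)*(c + 1/2)*(c + 7/2)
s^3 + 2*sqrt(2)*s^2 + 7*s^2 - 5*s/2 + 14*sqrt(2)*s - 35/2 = (s + 7)*(s - sqrt(2)/2)*(s + 5*sqrt(2)/2)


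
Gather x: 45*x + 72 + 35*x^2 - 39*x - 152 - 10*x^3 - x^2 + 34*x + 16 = -10*x^3 + 34*x^2 + 40*x - 64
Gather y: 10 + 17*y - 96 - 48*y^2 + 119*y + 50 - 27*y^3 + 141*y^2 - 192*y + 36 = -27*y^3 + 93*y^2 - 56*y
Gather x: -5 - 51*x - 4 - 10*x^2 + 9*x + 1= -10*x^2 - 42*x - 8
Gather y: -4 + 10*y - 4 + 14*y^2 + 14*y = 14*y^2 + 24*y - 8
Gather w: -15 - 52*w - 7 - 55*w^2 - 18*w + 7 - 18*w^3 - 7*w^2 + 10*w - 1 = -18*w^3 - 62*w^2 - 60*w - 16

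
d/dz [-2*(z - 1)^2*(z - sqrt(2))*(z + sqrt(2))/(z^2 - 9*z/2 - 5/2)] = 4*(-4*z^5 + 31*z^4 - 16*z^3 - 31*z^2 - 18*z + 38)/(4*z^4 - 36*z^3 + 61*z^2 + 90*z + 25)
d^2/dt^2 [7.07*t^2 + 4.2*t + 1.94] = 14.1400000000000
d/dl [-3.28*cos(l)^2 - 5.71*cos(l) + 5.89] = (6.56*cos(l) + 5.71)*sin(l)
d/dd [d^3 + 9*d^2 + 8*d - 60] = 3*d^2 + 18*d + 8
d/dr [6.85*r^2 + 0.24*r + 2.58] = 13.7*r + 0.24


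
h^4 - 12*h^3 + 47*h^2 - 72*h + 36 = (h - 6)*(h - 3)*(h - 2)*(h - 1)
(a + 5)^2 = a^2 + 10*a + 25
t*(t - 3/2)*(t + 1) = t^3 - t^2/2 - 3*t/2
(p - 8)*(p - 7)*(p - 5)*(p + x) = p^4 + p^3*x - 20*p^3 - 20*p^2*x + 131*p^2 + 131*p*x - 280*p - 280*x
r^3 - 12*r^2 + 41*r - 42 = (r - 7)*(r - 3)*(r - 2)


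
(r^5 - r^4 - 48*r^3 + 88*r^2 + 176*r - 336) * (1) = r^5 - r^4 - 48*r^3 + 88*r^2 + 176*r - 336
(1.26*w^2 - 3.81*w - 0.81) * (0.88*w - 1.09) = 1.1088*w^3 - 4.7262*w^2 + 3.4401*w + 0.8829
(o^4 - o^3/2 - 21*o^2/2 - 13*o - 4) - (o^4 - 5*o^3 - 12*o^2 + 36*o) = 9*o^3/2 + 3*o^2/2 - 49*o - 4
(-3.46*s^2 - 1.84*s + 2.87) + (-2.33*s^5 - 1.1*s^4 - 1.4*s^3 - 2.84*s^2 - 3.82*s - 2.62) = -2.33*s^5 - 1.1*s^4 - 1.4*s^3 - 6.3*s^2 - 5.66*s + 0.25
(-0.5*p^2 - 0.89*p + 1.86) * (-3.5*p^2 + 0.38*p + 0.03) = 1.75*p^4 + 2.925*p^3 - 6.8632*p^2 + 0.6801*p + 0.0558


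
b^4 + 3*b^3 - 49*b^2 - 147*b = b*(b - 7)*(b + 3)*(b + 7)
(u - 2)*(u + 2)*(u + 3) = u^3 + 3*u^2 - 4*u - 12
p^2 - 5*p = p*(p - 5)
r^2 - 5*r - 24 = (r - 8)*(r + 3)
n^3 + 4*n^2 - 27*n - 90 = (n - 5)*(n + 3)*(n + 6)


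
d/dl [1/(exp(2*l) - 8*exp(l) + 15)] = 2*(4 - exp(l))*exp(l)/(exp(2*l) - 8*exp(l) + 15)^2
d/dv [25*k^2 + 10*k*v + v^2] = 10*k + 2*v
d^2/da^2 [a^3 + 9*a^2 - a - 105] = 6*a + 18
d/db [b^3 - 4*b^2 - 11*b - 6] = 3*b^2 - 8*b - 11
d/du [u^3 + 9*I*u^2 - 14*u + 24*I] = 3*u^2 + 18*I*u - 14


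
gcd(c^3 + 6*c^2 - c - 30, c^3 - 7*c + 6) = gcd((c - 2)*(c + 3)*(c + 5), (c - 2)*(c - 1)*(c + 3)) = c^2 + c - 6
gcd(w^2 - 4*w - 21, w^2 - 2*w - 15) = w + 3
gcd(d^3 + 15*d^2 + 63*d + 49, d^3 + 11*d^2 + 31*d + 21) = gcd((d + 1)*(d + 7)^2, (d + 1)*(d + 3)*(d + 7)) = d^2 + 8*d + 7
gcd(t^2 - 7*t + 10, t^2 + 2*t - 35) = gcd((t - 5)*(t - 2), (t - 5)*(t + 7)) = t - 5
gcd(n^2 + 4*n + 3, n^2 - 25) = 1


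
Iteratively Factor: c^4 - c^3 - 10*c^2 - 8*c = (c + 2)*(c^3 - 3*c^2 - 4*c) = c*(c + 2)*(c^2 - 3*c - 4) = c*(c + 1)*(c + 2)*(c - 4)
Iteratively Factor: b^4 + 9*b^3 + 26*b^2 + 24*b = (b)*(b^3 + 9*b^2 + 26*b + 24) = b*(b + 4)*(b^2 + 5*b + 6) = b*(b + 3)*(b + 4)*(b + 2)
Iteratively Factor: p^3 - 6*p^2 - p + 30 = (p - 5)*(p^2 - p - 6) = (p - 5)*(p + 2)*(p - 3)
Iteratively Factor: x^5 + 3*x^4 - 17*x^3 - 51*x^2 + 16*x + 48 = (x + 4)*(x^4 - x^3 - 13*x^2 + x + 12) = (x + 1)*(x + 4)*(x^3 - 2*x^2 - 11*x + 12) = (x + 1)*(x + 3)*(x + 4)*(x^2 - 5*x + 4) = (x - 4)*(x + 1)*(x + 3)*(x + 4)*(x - 1)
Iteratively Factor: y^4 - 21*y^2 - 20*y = (y)*(y^3 - 21*y - 20) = y*(y - 5)*(y^2 + 5*y + 4) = y*(y - 5)*(y + 1)*(y + 4)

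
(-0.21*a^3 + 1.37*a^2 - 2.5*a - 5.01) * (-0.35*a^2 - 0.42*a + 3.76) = 0.0735*a^5 - 0.3913*a^4 - 0.49*a^3 + 7.9547*a^2 - 7.2958*a - 18.8376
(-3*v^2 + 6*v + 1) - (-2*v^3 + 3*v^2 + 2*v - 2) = 2*v^3 - 6*v^2 + 4*v + 3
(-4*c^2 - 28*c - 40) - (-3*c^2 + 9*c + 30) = -c^2 - 37*c - 70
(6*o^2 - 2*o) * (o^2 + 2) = 6*o^4 - 2*o^3 + 12*o^2 - 4*o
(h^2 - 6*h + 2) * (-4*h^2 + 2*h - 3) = -4*h^4 + 26*h^3 - 23*h^2 + 22*h - 6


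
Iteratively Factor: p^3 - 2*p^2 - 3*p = (p + 1)*(p^2 - 3*p) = (p - 3)*(p + 1)*(p)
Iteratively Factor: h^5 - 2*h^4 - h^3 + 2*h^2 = (h)*(h^4 - 2*h^3 - h^2 + 2*h) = h*(h - 2)*(h^3 - h) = h^2*(h - 2)*(h^2 - 1) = h^2*(h - 2)*(h + 1)*(h - 1)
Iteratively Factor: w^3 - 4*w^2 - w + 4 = (w - 4)*(w^2 - 1) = (w - 4)*(w + 1)*(w - 1)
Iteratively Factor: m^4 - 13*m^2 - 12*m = (m - 4)*(m^3 + 4*m^2 + 3*m) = m*(m - 4)*(m^2 + 4*m + 3) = m*(m - 4)*(m + 1)*(m + 3)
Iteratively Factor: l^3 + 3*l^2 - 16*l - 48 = (l + 3)*(l^2 - 16) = (l + 3)*(l + 4)*(l - 4)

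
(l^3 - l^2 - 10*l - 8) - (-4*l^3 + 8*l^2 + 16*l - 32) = 5*l^3 - 9*l^2 - 26*l + 24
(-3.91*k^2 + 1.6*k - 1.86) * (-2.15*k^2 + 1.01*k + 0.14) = 8.4065*k^4 - 7.3891*k^3 + 5.0676*k^2 - 1.6546*k - 0.2604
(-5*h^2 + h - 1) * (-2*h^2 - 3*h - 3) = 10*h^4 + 13*h^3 + 14*h^2 + 3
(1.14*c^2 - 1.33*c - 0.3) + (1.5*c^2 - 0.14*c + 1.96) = 2.64*c^2 - 1.47*c + 1.66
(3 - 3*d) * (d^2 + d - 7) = -3*d^3 + 24*d - 21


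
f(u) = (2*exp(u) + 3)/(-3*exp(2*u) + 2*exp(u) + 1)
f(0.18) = -5.96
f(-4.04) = 2.93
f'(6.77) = 0.00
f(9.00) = 0.00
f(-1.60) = 2.66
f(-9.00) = 3.00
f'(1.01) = 0.96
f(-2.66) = 2.79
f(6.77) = -0.00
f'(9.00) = 0.00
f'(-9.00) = 0.00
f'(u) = (2*exp(u) + 3)*(6*exp(2*u) - 2*exp(u))/(-3*exp(2*u) + 2*exp(u) + 1)^2 + 2*exp(u)/(-3*exp(2*u) + 2*exp(u) + 1)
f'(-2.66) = -0.15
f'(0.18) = 38.18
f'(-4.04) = -0.06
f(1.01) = -0.53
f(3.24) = -0.03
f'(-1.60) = -0.01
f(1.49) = -0.24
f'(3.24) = 0.03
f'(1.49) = 0.36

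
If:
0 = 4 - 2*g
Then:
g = 2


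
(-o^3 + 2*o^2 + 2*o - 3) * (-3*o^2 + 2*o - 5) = 3*o^5 - 8*o^4 + 3*o^3 + 3*o^2 - 16*o + 15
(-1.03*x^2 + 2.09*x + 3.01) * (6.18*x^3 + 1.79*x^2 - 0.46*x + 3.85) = -6.3654*x^5 + 11.0725*x^4 + 22.8167*x^3 + 0.461*x^2 + 6.6619*x + 11.5885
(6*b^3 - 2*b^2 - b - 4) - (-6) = 6*b^3 - 2*b^2 - b + 2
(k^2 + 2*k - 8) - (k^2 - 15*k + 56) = 17*k - 64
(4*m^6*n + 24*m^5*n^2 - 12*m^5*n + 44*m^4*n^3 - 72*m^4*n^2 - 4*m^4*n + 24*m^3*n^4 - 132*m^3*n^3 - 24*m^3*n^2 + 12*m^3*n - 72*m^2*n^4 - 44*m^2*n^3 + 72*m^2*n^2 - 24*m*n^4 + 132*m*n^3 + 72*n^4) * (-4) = -16*m^6*n - 96*m^5*n^2 + 48*m^5*n - 176*m^4*n^3 + 288*m^4*n^2 + 16*m^4*n - 96*m^3*n^4 + 528*m^3*n^3 + 96*m^3*n^2 - 48*m^3*n + 288*m^2*n^4 + 176*m^2*n^3 - 288*m^2*n^2 + 96*m*n^4 - 528*m*n^3 - 288*n^4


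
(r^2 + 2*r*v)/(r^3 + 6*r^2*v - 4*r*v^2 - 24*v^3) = r/(r^2 + 4*r*v - 12*v^2)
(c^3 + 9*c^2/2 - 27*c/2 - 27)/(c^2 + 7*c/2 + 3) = (c^2 + 3*c - 18)/(c + 2)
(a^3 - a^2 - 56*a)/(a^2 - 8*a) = a + 7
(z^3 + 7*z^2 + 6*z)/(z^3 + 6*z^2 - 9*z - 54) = z*(z + 1)/(z^2 - 9)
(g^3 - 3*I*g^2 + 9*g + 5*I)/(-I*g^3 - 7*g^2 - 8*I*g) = (I*g^2 + 4*g + 5*I)/(g*(g - 8*I))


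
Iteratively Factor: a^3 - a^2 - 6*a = (a + 2)*(a^2 - 3*a) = a*(a + 2)*(a - 3)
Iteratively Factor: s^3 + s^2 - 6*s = (s)*(s^2 + s - 6) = s*(s - 2)*(s + 3)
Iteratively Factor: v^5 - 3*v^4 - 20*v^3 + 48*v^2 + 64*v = (v + 1)*(v^4 - 4*v^3 - 16*v^2 + 64*v) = v*(v + 1)*(v^3 - 4*v^2 - 16*v + 64) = v*(v + 1)*(v + 4)*(v^2 - 8*v + 16) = v*(v - 4)*(v + 1)*(v + 4)*(v - 4)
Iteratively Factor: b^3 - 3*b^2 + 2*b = (b - 1)*(b^2 - 2*b) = (b - 2)*(b - 1)*(b)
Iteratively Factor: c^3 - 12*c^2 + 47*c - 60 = (c - 3)*(c^2 - 9*c + 20) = (c - 5)*(c - 3)*(c - 4)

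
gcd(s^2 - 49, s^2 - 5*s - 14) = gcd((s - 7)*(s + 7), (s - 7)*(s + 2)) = s - 7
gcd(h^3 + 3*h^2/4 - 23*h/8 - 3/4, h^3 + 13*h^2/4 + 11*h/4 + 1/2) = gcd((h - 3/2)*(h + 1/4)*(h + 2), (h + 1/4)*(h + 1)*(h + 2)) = h^2 + 9*h/4 + 1/2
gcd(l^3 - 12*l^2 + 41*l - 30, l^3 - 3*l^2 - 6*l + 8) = l - 1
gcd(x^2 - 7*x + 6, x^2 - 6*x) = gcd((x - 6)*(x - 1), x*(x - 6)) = x - 6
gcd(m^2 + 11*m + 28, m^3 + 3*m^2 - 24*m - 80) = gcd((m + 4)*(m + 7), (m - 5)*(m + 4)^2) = m + 4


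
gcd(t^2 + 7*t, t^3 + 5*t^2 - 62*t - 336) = t + 7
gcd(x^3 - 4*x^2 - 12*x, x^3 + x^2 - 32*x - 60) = x^2 - 4*x - 12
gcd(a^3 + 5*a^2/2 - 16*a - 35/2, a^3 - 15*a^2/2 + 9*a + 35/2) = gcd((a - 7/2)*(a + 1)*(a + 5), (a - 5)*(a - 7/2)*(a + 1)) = a^2 - 5*a/2 - 7/2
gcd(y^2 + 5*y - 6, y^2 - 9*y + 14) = 1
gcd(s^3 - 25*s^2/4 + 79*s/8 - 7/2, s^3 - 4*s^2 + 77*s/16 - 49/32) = s^2 - 9*s/4 + 7/8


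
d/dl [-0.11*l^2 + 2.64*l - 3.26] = 2.64 - 0.22*l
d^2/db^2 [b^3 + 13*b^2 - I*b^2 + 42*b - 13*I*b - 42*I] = 6*b + 26 - 2*I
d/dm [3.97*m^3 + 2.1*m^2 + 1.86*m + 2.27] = 11.91*m^2 + 4.2*m + 1.86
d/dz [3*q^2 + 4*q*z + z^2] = 4*q + 2*z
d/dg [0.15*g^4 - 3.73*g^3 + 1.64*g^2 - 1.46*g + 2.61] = 0.6*g^3 - 11.19*g^2 + 3.28*g - 1.46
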